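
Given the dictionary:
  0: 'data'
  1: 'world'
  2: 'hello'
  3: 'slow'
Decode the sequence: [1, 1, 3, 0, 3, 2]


Look up each index in the dictionary:
  1 -> 'world'
  1 -> 'world'
  3 -> 'slow'
  0 -> 'data'
  3 -> 'slow'
  2 -> 'hello'

Decoded: "world world slow data slow hello"


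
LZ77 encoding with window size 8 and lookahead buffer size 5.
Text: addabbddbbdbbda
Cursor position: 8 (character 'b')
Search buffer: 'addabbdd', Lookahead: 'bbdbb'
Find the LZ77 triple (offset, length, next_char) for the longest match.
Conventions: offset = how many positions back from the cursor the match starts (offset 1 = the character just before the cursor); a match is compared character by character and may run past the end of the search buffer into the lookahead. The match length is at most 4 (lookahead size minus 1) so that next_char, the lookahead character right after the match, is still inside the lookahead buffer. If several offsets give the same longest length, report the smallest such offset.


Try each offset into the search buffer:
  offset=1 (pos 7, char 'd'): match length 0
  offset=2 (pos 6, char 'd'): match length 0
  offset=3 (pos 5, char 'b'): match length 1
  offset=4 (pos 4, char 'b'): match length 3
  offset=5 (pos 3, char 'a'): match length 0
  offset=6 (pos 2, char 'd'): match length 0
  offset=7 (pos 1, char 'd'): match length 0
  offset=8 (pos 0, char 'a'): match length 0
Longest match has length 3 at offset 4.
next_char = character at position 8 + 3 = 11 -> 'b'

Best match: offset=4, length=3 (matching 'bbd' starting at position 4)
LZ77 triple: (4, 3, 'b')


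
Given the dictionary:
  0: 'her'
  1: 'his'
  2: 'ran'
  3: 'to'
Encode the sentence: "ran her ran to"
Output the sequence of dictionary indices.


Look up each word in the dictionary:
  'ran' -> 2
  'her' -> 0
  'ran' -> 2
  'to' -> 3

Encoded: [2, 0, 2, 3]


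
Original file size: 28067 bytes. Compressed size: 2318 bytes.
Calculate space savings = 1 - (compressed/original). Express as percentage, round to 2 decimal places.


ratio = compressed/original = 2318/28067 = 0.082588
savings = 1 - ratio = 1 - 0.082588 = 0.917412
as a percentage: 0.917412 * 100 = 91.74%

Space savings = 1 - 2318/28067 = 91.74%


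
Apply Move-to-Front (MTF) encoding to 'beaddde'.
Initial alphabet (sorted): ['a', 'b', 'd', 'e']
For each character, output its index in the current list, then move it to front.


MTF encoding:
'b': index 1 in ['a', 'b', 'd', 'e'] -> ['b', 'a', 'd', 'e']
'e': index 3 in ['b', 'a', 'd', 'e'] -> ['e', 'b', 'a', 'd']
'a': index 2 in ['e', 'b', 'a', 'd'] -> ['a', 'e', 'b', 'd']
'd': index 3 in ['a', 'e', 'b', 'd'] -> ['d', 'a', 'e', 'b']
'd': index 0 in ['d', 'a', 'e', 'b'] -> ['d', 'a', 'e', 'b']
'd': index 0 in ['d', 'a', 'e', 'b'] -> ['d', 'a', 'e', 'b']
'e': index 2 in ['d', 'a', 'e', 'b'] -> ['e', 'd', 'a', 'b']


Output: [1, 3, 2, 3, 0, 0, 2]


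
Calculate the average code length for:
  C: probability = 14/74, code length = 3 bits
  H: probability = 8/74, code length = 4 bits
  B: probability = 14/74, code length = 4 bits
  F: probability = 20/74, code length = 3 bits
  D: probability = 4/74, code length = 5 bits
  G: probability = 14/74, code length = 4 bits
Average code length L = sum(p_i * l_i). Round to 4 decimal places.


Weighted contributions p_i * l_i:
  C: (14/74) * 3 = 42/74
  H: (8/74) * 4 = 32/74
  B: (14/74) * 4 = 56/74
  F: (20/74) * 3 = 60/74
  D: (4/74) * 5 = 20/74
  G: (14/74) * 4 = 56/74
Sum = (42 + 32 + 56 + 60 + 20 + 56)/74 = 266/74

L = 266/74 = 3.5946 bits/symbol


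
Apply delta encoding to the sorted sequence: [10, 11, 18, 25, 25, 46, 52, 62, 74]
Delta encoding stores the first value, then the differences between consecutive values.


First value: 10
Deltas:
  11 - 10 = 1
  18 - 11 = 7
  25 - 18 = 7
  25 - 25 = 0
  46 - 25 = 21
  52 - 46 = 6
  62 - 52 = 10
  74 - 62 = 12


Delta encoded: [10, 1, 7, 7, 0, 21, 6, 10, 12]


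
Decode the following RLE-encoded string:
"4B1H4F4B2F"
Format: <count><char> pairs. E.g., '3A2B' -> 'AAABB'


Expanding each <count><char> pair:
  4B -> 'BBBB'
  1H -> 'H'
  4F -> 'FFFF'
  4B -> 'BBBB'
  2F -> 'FF'

Decoded = BBBBHFFFFBBBBFF


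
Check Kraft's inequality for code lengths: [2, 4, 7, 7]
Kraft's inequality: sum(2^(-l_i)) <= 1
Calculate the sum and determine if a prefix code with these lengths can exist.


Sum = 2^(-2) + 2^(-4) + 2^(-7) + 2^(-7)
    = 0.25 + 0.0625 + 0.0078125 + 0.0078125
    = 42/128 = 0.328125
Since 0.328125 <= 1, Kraft's inequality IS satisfied.
A prefix code with these lengths CAN exist.

Kraft sum = 0.328125. Satisfied.


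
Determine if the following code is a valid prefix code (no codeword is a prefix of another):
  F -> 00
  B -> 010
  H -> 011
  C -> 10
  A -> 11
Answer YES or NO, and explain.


Checking each pair (does one codeword prefix another?):
  F='00' vs B='010': no prefix
  F='00' vs H='011': no prefix
  F='00' vs C='10': no prefix
  F='00' vs A='11': no prefix
  B='010' vs F='00': no prefix
  B='010' vs H='011': no prefix
  B='010' vs C='10': no prefix
  B='010' vs A='11': no prefix
  H='011' vs F='00': no prefix
  H='011' vs B='010': no prefix
  H='011' vs C='10': no prefix
  H='011' vs A='11': no prefix
  C='10' vs F='00': no prefix
  C='10' vs B='010': no prefix
  C='10' vs H='011': no prefix
  C='10' vs A='11': no prefix
  A='11' vs F='00': no prefix
  A='11' vs B='010': no prefix
  A='11' vs H='011': no prefix
  A='11' vs C='10': no prefix
No violation found over all pairs.

YES -- this is a valid prefix code. No codeword is a prefix of any other codeword.


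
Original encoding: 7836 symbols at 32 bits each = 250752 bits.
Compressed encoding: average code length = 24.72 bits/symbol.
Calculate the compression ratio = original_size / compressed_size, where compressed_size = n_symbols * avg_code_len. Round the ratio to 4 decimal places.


original_size = n_symbols * orig_bits = 7836 * 32 = 250752 bits
compressed_size = n_symbols * avg_code_len = 7836 * 24.72 = 193705.92 bits
ratio = original_size / compressed_size = 250752 / 193705.92 = 1.2945

Compression ratio = 1.2945


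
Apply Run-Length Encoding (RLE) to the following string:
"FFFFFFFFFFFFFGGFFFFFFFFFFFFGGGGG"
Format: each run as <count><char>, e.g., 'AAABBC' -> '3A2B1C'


Scanning runs left to right:
  i=0: run of 'F' x 13 -> '13F'
  i=13: run of 'G' x 2 -> '2G'
  i=15: run of 'F' x 12 -> '12F'
  i=27: run of 'G' x 5 -> '5G'

RLE = 13F2G12F5G


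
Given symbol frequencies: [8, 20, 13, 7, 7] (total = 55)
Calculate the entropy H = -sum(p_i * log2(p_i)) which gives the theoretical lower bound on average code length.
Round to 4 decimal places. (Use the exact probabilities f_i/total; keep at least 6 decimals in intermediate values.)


Per-symbol terms -p_i * log2(p_i) with p_i = f_i/55:
  p = 8/55 = 0.145455: log2(p) = -2.781360, -p*log2(p) = 0.404561
  p = 20/55 = 0.363636: log2(p) = -1.459432, -p*log2(p) = 0.530702
  p = 13/55 = 0.236364: log2(p) = -2.080920, -p*log2(p) = 0.491854
  p = 7/55 = 0.127273: log2(p) = -2.974005, -p*log2(p) = 0.378510
  p = 7/55 = 0.127273: log2(p) = -2.974005, -p*log2(p) = 0.378510
H = 0.404561 + 0.530702 + 0.491854 + 0.378510 + 0.378510 = 2.184137

H = 2.1841 bits/symbol


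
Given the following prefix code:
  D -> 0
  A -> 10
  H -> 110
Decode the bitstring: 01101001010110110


Decoding step by step:
Bits 0 -> D
Bits 110 -> H
Bits 10 -> A
Bits 0 -> D
Bits 10 -> A
Bits 10 -> A
Bits 110 -> H
Bits 110 -> H


Decoded message: DHADAAHH


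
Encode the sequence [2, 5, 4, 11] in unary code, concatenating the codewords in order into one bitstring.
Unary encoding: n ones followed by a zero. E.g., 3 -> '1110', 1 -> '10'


Encode each number as n ones followed by a terminating 0:
  2 -> 110 (3 bits)
  5 -> 111110 (6 bits)
  4 -> 11110 (5 bits)
  11 -> 111111111110 (12 bits)
Total length = 3 + 6 + 5 + 12 = 26 bits.

Unary([2, 5, 4, 11]) = 11011111011110111111111110 (26 bits)


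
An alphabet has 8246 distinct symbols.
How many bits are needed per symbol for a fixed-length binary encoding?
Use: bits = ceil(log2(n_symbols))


log2(8246) = 13.0095
Bracket: 2^13 = 8192 < 8246 <= 2^14 = 16384
So ceil(log2(8246)) = 14

bits = ceil(log2(8246)) = ceil(13.0095) = 14 bits


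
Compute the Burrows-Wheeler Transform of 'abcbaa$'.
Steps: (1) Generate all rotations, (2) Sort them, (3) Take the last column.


Rotations (sorted):
  0: $abcbaa -> last char: a
  1: a$abcba -> last char: a
  2: aa$abcb -> last char: b
  3: abcbaa$ -> last char: $
  4: baa$abc -> last char: c
  5: bcbaa$a -> last char: a
  6: cbaa$ab -> last char: b


BWT = aab$cab


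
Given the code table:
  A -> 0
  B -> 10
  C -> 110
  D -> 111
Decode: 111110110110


Decoding:
111 -> D
110 -> C
110 -> C
110 -> C


Result: DCCC


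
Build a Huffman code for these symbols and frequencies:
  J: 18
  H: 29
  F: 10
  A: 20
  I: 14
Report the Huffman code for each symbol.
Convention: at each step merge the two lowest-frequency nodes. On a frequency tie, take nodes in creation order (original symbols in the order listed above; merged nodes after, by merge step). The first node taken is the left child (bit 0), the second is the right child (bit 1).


Huffman tree construction:
Step 1: Merge F(10) + I(14) = 24
Step 2: Merge J(18) + A(20) = 38
Step 3: Merge (F+I)(24) + H(29) = 53
Step 4: Merge (J+A)(38) + ((F+I)+H)(53) = 91
Read each symbol's code off the tree from the root (left child = 0, right child = 1).

Codes:
  J: 00 (length 2)
  H: 11 (length 2)
  F: 100 (length 3)
  A: 01 (length 2)
  I: 101 (length 3)
Average code length: 206/91 = 2.2637 bits/symbol


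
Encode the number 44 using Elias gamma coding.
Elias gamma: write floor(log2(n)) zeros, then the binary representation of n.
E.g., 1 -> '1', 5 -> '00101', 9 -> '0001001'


num_bits = floor(log2(44)) + 1 = 6
leading_zeros = num_bits - 1 = 5
binary(44) = 101100

Elias gamma(44) = '00000' + '101100' = 00000101100 (11 bits)


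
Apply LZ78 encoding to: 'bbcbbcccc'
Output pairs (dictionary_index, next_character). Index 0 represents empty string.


LZ78 encoding steps:
Dictionary: {0: ''}
Step 1: w='' (idx 0), next='b' -> output (0, 'b'), add 'b' as idx 1
Step 2: w='b' (idx 1), next='c' -> output (1, 'c'), add 'bc' as idx 2
Step 3: w='b' (idx 1), next='b' -> output (1, 'b'), add 'bb' as idx 3
Step 4: w='' (idx 0), next='c' -> output (0, 'c'), add 'c' as idx 4
Step 5: w='c' (idx 4), next='c' -> output (4, 'c'), add 'cc' as idx 5
Step 6: w='c' (idx 4), end of input -> output (4, '')


Encoded: [(0, 'b'), (1, 'c'), (1, 'b'), (0, 'c'), (4, 'c'), (4, '')]


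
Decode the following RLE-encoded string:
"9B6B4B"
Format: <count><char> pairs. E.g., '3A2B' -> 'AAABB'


Expanding each <count><char> pair:
  9B -> 'BBBBBBBBB'
  6B -> 'BBBBBB'
  4B -> 'BBBB'

Decoded = BBBBBBBBBBBBBBBBBBB


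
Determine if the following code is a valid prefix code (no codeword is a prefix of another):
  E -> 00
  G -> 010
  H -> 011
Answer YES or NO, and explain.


Checking each pair (does one codeword prefix another?):
  E='00' vs G='010': no prefix
  E='00' vs H='011': no prefix
  G='010' vs E='00': no prefix
  G='010' vs H='011': no prefix
  H='011' vs E='00': no prefix
  H='011' vs G='010': no prefix
No violation found over all pairs.

YES -- this is a valid prefix code. No codeword is a prefix of any other codeword.


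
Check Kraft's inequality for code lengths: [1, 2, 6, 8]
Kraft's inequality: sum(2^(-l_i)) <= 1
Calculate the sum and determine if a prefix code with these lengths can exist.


Sum = 2^(-1) + 2^(-2) + 2^(-6) + 2^(-8)
    = 0.5 + 0.25 + 0.015625 + 0.00390625
    = 197/256 = 0.76953125
Since 0.76953125 <= 1, Kraft's inequality IS satisfied.
A prefix code with these lengths CAN exist.

Kraft sum = 0.76953125. Satisfied.


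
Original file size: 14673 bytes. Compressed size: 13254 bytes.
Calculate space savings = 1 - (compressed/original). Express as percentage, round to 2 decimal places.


ratio = compressed/original = 13254/14673 = 0.903292
savings = 1 - ratio = 1 - 0.903292 = 0.096708
as a percentage: 0.096708 * 100 = 9.67%

Space savings = 1 - 13254/14673 = 9.67%


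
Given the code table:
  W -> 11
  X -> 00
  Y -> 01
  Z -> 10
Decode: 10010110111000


Decoding:
10 -> Z
01 -> Y
01 -> Y
10 -> Z
11 -> W
10 -> Z
00 -> X


Result: ZYYZWZX


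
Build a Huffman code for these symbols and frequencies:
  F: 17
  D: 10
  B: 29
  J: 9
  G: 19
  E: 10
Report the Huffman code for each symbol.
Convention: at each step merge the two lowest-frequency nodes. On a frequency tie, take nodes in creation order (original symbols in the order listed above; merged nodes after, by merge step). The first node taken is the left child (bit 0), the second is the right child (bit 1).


Huffman tree construction:
Step 1: Merge J(9) + D(10) = 19
Step 2: Merge E(10) + F(17) = 27
Step 3: Merge G(19) + (J+D)(19) = 38
Step 4: Merge (E+F)(27) + B(29) = 56
Step 5: Merge (G+(J+D))(38) + ((E+F)+B)(56) = 94
Read each symbol's code off the tree from the root (left child = 0, right child = 1).

Codes:
  F: 101 (length 3)
  D: 011 (length 3)
  B: 11 (length 2)
  J: 010 (length 3)
  G: 00 (length 2)
  E: 100 (length 3)
Average code length: 234/94 = 2.4894 bits/symbol


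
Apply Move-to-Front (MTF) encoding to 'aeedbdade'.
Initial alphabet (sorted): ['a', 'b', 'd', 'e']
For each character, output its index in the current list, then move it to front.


MTF encoding:
'a': index 0 in ['a', 'b', 'd', 'e'] -> ['a', 'b', 'd', 'e']
'e': index 3 in ['a', 'b', 'd', 'e'] -> ['e', 'a', 'b', 'd']
'e': index 0 in ['e', 'a', 'b', 'd'] -> ['e', 'a', 'b', 'd']
'd': index 3 in ['e', 'a', 'b', 'd'] -> ['d', 'e', 'a', 'b']
'b': index 3 in ['d', 'e', 'a', 'b'] -> ['b', 'd', 'e', 'a']
'd': index 1 in ['b', 'd', 'e', 'a'] -> ['d', 'b', 'e', 'a']
'a': index 3 in ['d', 'b', 'e', 'a'] -> ['a', 'd', 'b', 'e']
'd': index 1 in ['a', 'd', 'b', 'e'] -> ['d', 'a', 'b', 'e']
'e': index 3 in ['d', 'a', 'b', 'e'] -> ['e', 'd', 'a', 'b']


Output: [0, 3, 0, 3, 3, 1, 3, 1, 3]


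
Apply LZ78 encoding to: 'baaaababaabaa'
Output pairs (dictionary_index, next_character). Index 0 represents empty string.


LZ78 encoding steps:
Dictionary: {0: ''}
Step 1: w='' (idx 0), next='b' -> output (0, 'b'), add 'b' as idx 1
Step 2: w='' (idx 0), next='a' -> output (0, 'a'), add 'a' as idx 2
Step 3: w='a' (idx 2), next='a' -> output (2, 'a'), add 'aa' as idx 3
Step 4: w='a' (idx 2), next='b' -> output (2, 'b'), add 'ab' as idx 4
Step 5: w='ab' (idx 4), next='a' -> output (4, 'a'), add 'aba' as idx 5
Step 6: w='aba' (idx 5), next='a' -> output (5, 'a'), add 'abaa' as idx 6


Encoded: [(0, 'b'), (0, 'a'), (2, 'a'), (2, 'b'), (4, 'a'), (5, 'a')]


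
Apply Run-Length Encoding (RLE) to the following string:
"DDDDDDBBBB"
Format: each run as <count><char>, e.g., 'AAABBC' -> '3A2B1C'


Scanning runs left to right:
  i=0: run of 'D' x 6 -> '6D'
  i=6: run of 'B' x 4 -> '4B'

RLE = 6D4B


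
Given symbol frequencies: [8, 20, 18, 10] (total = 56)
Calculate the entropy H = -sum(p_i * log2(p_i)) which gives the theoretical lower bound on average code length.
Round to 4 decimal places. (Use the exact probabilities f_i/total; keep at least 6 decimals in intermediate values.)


Per-symbol terms -p_i * log2(p_i) with p_i = f_i/56:
  p = 8/56 = 0.142857: log2(p) = -2.807355, -p*log2(p) = 0.401051
  p = 20/56 = 0.357143: log2(p) = -1.485427, -p*log2(p) = 0.530510
  p = 18/56 = 0.321429: log2(p) = -1.637430, -p*log2(p) = 0.526317
  p = 10/56 = 0.178571: log2(p) = -2.485427, -p*log2(p) = 0.443826
H = 0.401051 + 0.530510 + 0.526317 + 0.443826 = 1.901704

H = 1.9017 bits/symbol


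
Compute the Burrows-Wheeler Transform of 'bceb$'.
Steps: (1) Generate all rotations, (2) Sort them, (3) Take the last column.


Rotations (sorted):
  0: $bceb -> last char: b
  1: b$bce -> last char: e
  2: bceb$ -> last char: $
  3: ceb$b -> last char: b
  4: eb$bc -> last char: c


BWT = be$bc


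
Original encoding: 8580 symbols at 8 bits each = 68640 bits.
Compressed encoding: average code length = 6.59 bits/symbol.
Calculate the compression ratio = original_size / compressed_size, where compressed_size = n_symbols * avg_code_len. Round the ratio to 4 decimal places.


original_size = n_symbols * orig_bits = 8580 * 8 = 68640 bits
compressed_size = n_symbols * avg_code_len = 8580 * 6.59 = 56542.2 bits
ratio = original_size / compressed_size = 68640 / 56542.2 = 1.214

Compression ratio = 1.214


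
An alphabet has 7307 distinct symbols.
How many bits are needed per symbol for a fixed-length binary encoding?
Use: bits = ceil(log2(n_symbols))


log2(7307) = 12.8351
Bracket: 2^12 = 4096 < 7307 <= 2^13 = 8192
So ceil(log2(7307)) = 13

bits = ceil(log2(7307)) = ceil(12.8351) = 13 bits


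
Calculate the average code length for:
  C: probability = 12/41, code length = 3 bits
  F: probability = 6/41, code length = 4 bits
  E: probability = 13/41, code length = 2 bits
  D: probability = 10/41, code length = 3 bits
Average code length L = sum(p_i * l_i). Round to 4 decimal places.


Weighted contributions p_i * l_i:
  C: (12/41) * 3 = 36/41
  F: (6/41) * 4 = 24/41
  E: (13/41) * 2 = 26/41
  D: (10/41) * 3 = 30/41
Sum = (36 + 24 + 26 + 30)/41 = 116/41

L = 116/41 = 2.8293 bits/symbol


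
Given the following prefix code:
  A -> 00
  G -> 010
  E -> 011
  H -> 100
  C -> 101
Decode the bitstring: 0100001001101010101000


Decoding step by step:
Bits 010 -> G
Bits 00 -> A
Bits 010 -> G
Bits 011 -> E
Bits 010 -> G
Bits 101 -> C
Bits 010 -> G
Bits 00 -> A


Decoded message: GAGEGCGA


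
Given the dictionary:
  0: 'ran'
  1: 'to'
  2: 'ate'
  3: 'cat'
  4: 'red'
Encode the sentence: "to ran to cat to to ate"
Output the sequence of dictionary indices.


Look up each word in the dictionary:
  'to' -> 1
  'ran' -> 0
  'to' -> 1
  'cat' -> 3
  'to' -> 1
  'to' -> 1
  'ate' -> 2

Encoded: [1, 0, 1, 3, 1, 1, 2]


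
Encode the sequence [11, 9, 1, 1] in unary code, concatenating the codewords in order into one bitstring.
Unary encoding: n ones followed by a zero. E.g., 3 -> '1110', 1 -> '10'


Encode each number as n ones followed by a terminating 0:
  11 -> 111111111110 (12 bits)
  9 -> 1111111110 (10 bits)
  1 -> 10 (2 bits)
  1 -> 10 (2 bits)
Total length = 12 + 10 + 2 + 2 = 26 bits.

Unary([11, 9, 1, 1]) = 11111111111011111111101010 (26 bits)


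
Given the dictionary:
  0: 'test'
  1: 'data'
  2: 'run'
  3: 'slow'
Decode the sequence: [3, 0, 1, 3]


Look up each index in the dictionary:
  3 -> 'slow'
  0 -> 'test'
  1 -> 'data'
  3 -> 'slow'

Decoded: "slow test data slow"


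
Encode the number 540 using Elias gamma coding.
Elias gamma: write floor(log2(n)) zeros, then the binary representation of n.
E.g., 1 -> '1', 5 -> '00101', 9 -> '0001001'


num_bits = floor(log2(540)) + 1 = 10
leading_zeros = num_bits - 1 = 9
binary(540) = 1000011100

Elias gamma(540) = '000000000' + '1000011100' = 0000000001000011100 (19 bits)


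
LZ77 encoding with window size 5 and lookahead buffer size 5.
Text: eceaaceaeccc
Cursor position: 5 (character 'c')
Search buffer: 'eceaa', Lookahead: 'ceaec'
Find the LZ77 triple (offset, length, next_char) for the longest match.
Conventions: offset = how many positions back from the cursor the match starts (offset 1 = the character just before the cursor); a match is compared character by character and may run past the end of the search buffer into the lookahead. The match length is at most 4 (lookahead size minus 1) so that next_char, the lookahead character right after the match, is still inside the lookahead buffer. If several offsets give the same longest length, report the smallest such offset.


Try each offset into the search buffer:
  offset=1 (pos 4, char 'a'): match length 0
  offset=2 (pos 3, char 'a'): match length 0
  offset=3 (pos 2, char 'e'): match length 0
  offset=4 (pos 1, char 'c'): match length 3
  offset=5 (pos 0, char 'e'): match length 0
Longest match has length 3 at offset 4.
next_char = character at position 5 + 3 = 8 -> 'e'

Best match: offset=4, length=3 (matching 'cea' starting at position 1)
LZ77 triple: (4, 3, 'e')


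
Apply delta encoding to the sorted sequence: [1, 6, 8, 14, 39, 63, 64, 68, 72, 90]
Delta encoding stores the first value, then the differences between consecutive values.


First value: 1
Deltas:
  6 - 1 = 5
  8 - 6 = 2
  14 - 8 = 6
  39 - 14 = 25
  63 - 39 = 24
  64 - 63 = 1
  68 - 64 = 4
  72 - 68 = 4
  90 - 72 = 18


Delta encoded: [1, 5, 2, 6, 25, 24, 1, 4, 4, 18]


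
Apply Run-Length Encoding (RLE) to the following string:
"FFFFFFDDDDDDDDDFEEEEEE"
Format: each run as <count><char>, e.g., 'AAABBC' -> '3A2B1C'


Scanning runs left to right:
  i=0: run of 'F' x 6 -> '6F'
  i=6: run of 'D' x 9 -> '9D'
  i=15: run of 'F' x 1 -> '1F'
  i=16: run of 'E' x 6 -> '6E'

RLE = 6F9D1F6E


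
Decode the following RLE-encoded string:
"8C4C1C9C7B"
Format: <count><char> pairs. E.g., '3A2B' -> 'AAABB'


Expanding each <count><char> pair:
  8C -> 'CCCCCCCC'
  4C -> 'CCCC'
  1C -> 'C'
  9C -> 'CCCCCCCCC'
  7B -> 'BBBBBBB'

Decoded = CCCCCCCCCCCCCCCCCCCCCCBBBBBBB


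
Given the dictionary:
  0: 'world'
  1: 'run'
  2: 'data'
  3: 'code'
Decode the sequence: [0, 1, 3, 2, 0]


Look up each index in the dictionary:
  0 -> 'world'
  1 -> 'run'
  3 -> 'code'
  2 -> 'data'
  0 -> 'world'

Decoded: "world run code data world"


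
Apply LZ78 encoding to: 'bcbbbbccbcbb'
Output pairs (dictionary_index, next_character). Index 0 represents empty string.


LZ78 encoding steps:
Dictionary: {0: ''}
Step 1: w='' (idx 0), next='b' -> output (0, 'b'), add 'b' as idx 1
Step 2: w='' (idx 0), next='c' -> output (0, 'c'), add 'c' as idx 2
Step 3: w='b' (idx 1), next='b' -> output (1, 'b'), add 'bb' as idx 3
Step 4: w='bb' (idx 3), next='c' -> output (3, 'c'), add 'bbc' as idx 4
Step 5: w='c' (idx 2), next='b' -> output (2, 'b'), add 'cb' as idx 5
Step 6: w='cb' (idx 5), next='b' -> output (5, 'b'), add 'cbb' as idx 6


Encoded: [(0, 'b'), (0, 'c'), (1, 'b'), (3, 'c'), (2, 'b'), (5, 'b')]


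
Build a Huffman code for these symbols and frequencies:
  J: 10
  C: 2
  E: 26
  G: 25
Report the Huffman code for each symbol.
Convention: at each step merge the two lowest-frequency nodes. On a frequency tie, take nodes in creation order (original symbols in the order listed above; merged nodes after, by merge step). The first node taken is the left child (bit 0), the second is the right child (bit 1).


Huffman tree construction:
Step 1: Merge C(2) + J(10) = 12
Step 2: Merge (C+J)(12) + G(25) = 37
Step 3: Merge E(26) + ((C+J)+G)(37) = 63
Read each symbol's code off the tree from the root (left child = 0, right child = 1).

Codes:
  J: 101 (length 3)
  C: 100 (length 3)
  E: 0 (length 1)
  G: 11 (length 2)
Average code length: 112/63 = 1.7778 bits/symbol


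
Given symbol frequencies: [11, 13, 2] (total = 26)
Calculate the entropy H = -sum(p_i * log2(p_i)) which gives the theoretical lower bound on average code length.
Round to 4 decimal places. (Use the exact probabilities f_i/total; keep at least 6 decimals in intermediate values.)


Per-symbol terms -p_i * log2(p_i) with p_i = f_i/26:
  p = 11/26 = 0.423077: log2(p) = -1.241008, -p*log2(p) = 0.525042
  p = 13/26 = 0.500000: log2(p) = -1.000000, -p*log2(p) = 0.500000
  p = 2/26 = 0.076923: log2(p) = -3.700440, -p*log2(p) = 0.284649
H = 0.525042 + 0.500000 + 0.284649 = 1.309691

H = 1.3097 bits/symbol


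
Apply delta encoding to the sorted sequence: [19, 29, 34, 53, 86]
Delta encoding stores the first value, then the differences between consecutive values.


First value: 19
Deltas:
  29 - 19 = 10
  34 - 29 = 5
  53 - 34 = 19
  86 - 53 = 33


Delta encoded: [19, 10, 5, 19, 33]


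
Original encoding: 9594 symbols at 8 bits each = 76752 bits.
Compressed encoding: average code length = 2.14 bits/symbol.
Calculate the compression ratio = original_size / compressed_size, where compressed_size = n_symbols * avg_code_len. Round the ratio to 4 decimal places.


original_size = n_symbols * orig_bits = 9594 * 8 = 76752 bits
compressed_size = n_symbols * avg_code_len = 9594 * 2.14 = 20531.16 bits
ratio = original_size / compressed_size = 76752 / 20531.16 = 3.7383

Compression ratio = 3.7383


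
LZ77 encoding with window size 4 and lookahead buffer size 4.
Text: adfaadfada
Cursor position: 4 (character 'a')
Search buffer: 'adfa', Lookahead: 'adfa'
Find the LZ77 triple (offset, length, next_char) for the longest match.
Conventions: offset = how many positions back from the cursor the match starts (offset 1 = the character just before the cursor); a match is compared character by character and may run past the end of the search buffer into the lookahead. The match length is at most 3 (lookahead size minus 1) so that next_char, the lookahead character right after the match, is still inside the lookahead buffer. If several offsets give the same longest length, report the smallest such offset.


Try each offset into the search buffer:
  offset=1 (pos 3, char 'a'): match length 1
  offset=2 (pos 2, char 'f'): match length 0
  offset=3 (pos 1, char 'd'): match length 0
  offset=4 (pos 0, char 'a'): match length 3
Longest match has length 3 at offset 4.
next_char = character at position 4 + 3 = 7 -> 'a'

Best match: offset=4, length=3 (matching 'adf' starting at position 0)
LZ77 triple: (4, 3, 'a')


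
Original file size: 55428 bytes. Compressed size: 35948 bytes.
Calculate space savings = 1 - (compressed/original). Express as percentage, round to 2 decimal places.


ratio = compressed/original = 35948/55428 = 0.648553
savings = 1 - ratio = 1 - 0.648553 = 0.351447
as a percentage: 0.351447 * 100 = 35.14%

Space savings = 1 - 35948/55428 = 35.14%


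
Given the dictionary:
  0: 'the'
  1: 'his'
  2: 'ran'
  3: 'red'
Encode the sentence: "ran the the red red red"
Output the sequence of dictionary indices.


Look up each word in the dictionary:
  'ran' -> 2
  'the' -> 0
  'the' -> 0
  'red' -> 3
  'red' -> 3
  'red' -> 3

Encoded: [2, 0, 0, 3, 3, 3]


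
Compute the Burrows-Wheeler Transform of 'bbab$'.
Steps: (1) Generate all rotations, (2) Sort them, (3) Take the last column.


Rotations (sorted):
  0: $bbab -> last char: b
  1: ab$bb -> last char: b
  2: b$bba -> last char: a
  3: bab$b -> last char: b
  4: bbab$ -> last char: $


BWT = bbab$


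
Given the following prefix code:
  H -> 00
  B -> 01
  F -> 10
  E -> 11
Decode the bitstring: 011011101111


Decoding step by step:
Bits 01 -> B
Bits 10 -> F
Bits 11 -> E
Bits 10 -> F
Bits 11 -> E
Bits 11 -> E


Decoded message: BFEFEE


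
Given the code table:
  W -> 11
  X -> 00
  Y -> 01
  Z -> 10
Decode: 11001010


Decoding:
11 -> W
00 -> X
10 -> Z
10 -> Z


Result: WXZZ


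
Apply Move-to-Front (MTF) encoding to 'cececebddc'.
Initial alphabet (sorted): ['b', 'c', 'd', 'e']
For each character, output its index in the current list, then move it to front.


MTF encoding:
'c': index 1 in ['b', 'c', 'd', 'e'] -> ['c', 'b', 'd', 'e']
'e': index 3 in ['c', 'b', 'd', 'e'] -> ['e', 'c', 'b', 'd']
'c': index 1 in ['e', 'c', 'b', 'd'] -> ['c', 'e', 'b', 'd']
'e': index 1 in ['c', 'e', 'b', 'd'] -> ['e', 'c', 'b', 'd']
'c': index 1 in ['e', 'c', 'b', 'd'] -> ['c', 'e', 'b', 'd']
'e': index 1 in ['c', 'e', 'b', 'd'] -> ['e', 'c', 'b', 'd']
'b': index 2 in ['e', 'c', 'b', 'd'] -> ['b', 'e', 'c', 'd']
'd': index 3 in ['b', 'e', 'c', 'd'] -> ['d', 'b', 'e', 'c']
'd': index 0 in ['d', 'b', 'e', 'c'] -> ['d', 'b', 'e', 'c']
'c': index 3 in ['d', 'b', 'e', 'c'] -> ['c', 'd', 'b', 'e']


Output: [1, 3, 1, 1, 1, 1, 2, 3, 0, 3]


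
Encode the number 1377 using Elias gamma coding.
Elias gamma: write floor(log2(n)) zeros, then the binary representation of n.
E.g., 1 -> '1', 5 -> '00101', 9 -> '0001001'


num_bits = floor(log2(1377)) + 1 = 11
leading_zeros = num_bits - 1 = 10
binary(1377) = 10101100001

Elias gamma(1377) = '0000000000' + '10101100001' = 000000000010101100001 (21 bits)


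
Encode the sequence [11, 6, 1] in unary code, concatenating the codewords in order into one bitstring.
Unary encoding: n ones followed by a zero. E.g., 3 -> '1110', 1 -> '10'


Encode each number as n ones followed by a terminating 0:
  11 -> 111111111110 (12 bits)
  6 -> 1111110 (7 bits)
  1 -> 10 (2 bits)
Total length = 12 + 7 + 2 = 21 bits.

Unary([11, 6, 1]) = 111111111110111111010 (21 bits)


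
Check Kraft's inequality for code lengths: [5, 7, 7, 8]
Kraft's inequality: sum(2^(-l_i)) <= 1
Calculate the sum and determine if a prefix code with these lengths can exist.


Sum = 2^(-5) + 2^(-7) + 2^(-7) + 2^(-8)
    = 0.03125 + 0.0078125 + 0.0078125 + 0.00390625
    = 13/256 = 0.05078125
Since 0.05078125 <= 1, Kraft's inequality IS satisfied.
A prefix code with these lengths CAN exist.

Kraft sum = 0.05078125. Satisfied.


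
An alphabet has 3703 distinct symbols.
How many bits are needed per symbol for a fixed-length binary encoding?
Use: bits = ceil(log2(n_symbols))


log2(3703) = 11.8545
Bracket: 2^11 = 2048 < 3703 <= 2^12 = 4096
So ceil(log2(3703)) = 12

bits = ceil(log2(3703)) = ceil(11.8545) = 12 bits


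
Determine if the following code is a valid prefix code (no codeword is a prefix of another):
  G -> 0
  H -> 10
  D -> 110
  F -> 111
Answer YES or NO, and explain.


Checking each pair (does one codeword prefix another?):
  G='0' vs H='10': no prefix
  G='0' vs D='110': no prefix
  G='0' vs F='111': no prefix
  H='10' vs G='0': no prefix
  H='10' vs D='110': no prefix
  H='10' vs F='111': no prefix
  D='110' vs G='0': no prefix
  D='110' vs H='10': no prefix
  D='110' vs F='111': no prefix
  F='111' vs G='0': no prefix
  F='111' vs H='10': no prefix
  F='111' vs D='110': no prefix
No violation found over all pairs.

YES -- this is a valid prefix code. No codeword is a prefix of any other codeword.


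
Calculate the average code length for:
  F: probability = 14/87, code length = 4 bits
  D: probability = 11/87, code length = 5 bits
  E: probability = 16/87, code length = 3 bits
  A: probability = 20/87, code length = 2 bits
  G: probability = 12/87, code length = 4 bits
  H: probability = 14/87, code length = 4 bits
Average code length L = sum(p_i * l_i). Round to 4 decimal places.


Weighted contributions p_i * l_i:
  F: (14/87) * 4 = 56/87
  D: (11/87) * 5 = 55/87
  E: (16/87) * 3 = 48/87
  A: (20/87) * 2 = 40/87
  G: (12/87) * 4 = 48/87
  H: (14/87) * 4 = 56/87
Sum = (56 + 55 + 48 + 40 + 48 + 56)/87 = 303/87

L = 303/87 = 3.4828 bits/symbol


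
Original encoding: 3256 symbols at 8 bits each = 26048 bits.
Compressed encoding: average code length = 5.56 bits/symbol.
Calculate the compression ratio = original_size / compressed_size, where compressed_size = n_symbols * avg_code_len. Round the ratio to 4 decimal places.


original_size = n_symbols * orig_bits = 3256 * 8 = 26048 bits
compressed_size = n_symbols * avg_code_len = 3256 * 5.56 = 18103.36 bits
ratio = original_size / compressed_size = 26048 / 18103.36 = 1.4388

Compression ratio = 1.4388


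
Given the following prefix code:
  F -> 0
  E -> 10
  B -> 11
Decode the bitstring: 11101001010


Decoding step by step:
Bits 11 -> B
Bits 10 -> E
Bits 10 -> E
Bits 0 -> F
Bits 10 -> E
Bits 10 -> E


Decoded message: BEEFEE


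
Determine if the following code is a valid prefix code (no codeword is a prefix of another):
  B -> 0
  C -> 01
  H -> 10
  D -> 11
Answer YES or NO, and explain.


Checking each pair (does one codeword prefix another?):
  B='0' vs C='01': prefix -- VIOLATION

NO -- this is NOT a valid prefix code. B (0) is a prefix of C (01).


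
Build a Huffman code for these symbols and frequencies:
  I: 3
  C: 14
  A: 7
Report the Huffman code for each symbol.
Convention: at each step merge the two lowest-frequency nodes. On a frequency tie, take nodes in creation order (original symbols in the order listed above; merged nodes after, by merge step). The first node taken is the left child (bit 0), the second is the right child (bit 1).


Huffman tree construction:
Step 1: Merge I(3) + A(7) = 10
Step 2: Merge (I+A)(10) + C(14) = 24
Read each symbol's code off the tree from the root (left child = 0, right child = 1).

Codes:
  I: 00 (length 2)
  C: 1 (length 1)
  A: 01 (length 2)
Average code length: 34/24 = 1.4167 bits/symbol


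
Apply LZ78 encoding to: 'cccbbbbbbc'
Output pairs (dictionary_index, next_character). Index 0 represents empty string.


LZ78 encoding steps:
Dictionary: {0: ''}
Step 1: w='' (idx 0), next='c' -> output (0, 'c'), add 'c' as idx 1
Step 2: w='c' (idx 1), next='c' -> output (1, 'c'), add 'cc' as idx 2
Step 3: w='' (idx 0), next='b' -> output (0, 'b'), add 'b' as idx 3
Step 4: w='b' (idx 3), next='b' -> output (3, 'b'), add 'bb' as idx 4
Step 5: w='bb' (idx 4), next='b' -> output (4, 'b'), add 'bbb' as idx 5
Step 6: w='c' (idx 1), end of input -> output (1, '')


Encoded: [(0, 'c'), (1, 'c'), (0, 'b'), (3, 'b'), (4, 'b'), (1, '')]


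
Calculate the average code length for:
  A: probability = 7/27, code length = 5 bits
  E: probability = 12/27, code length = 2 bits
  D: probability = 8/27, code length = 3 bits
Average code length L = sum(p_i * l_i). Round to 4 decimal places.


Weighted contributions p_i * l_i:
  A: (7/27) * 5 = 35/27
  E: (12/27) * 2 = 24/27
  D: (8/27) * 3 = 24/27
Sum = (35 + 24 + 24)/27 = 83/27

L = 83/27 = 3.0741 bits/symbol


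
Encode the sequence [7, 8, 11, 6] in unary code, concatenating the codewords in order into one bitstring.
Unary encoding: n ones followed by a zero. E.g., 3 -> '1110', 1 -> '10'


Encode each number as n ones followed by a terminating 0:
  7 -> 11111110 (8 bits)
  8 -> 111111110 (9 bits)
  11 -> 111111111110 (12 bits)
  6 -> 1111110 (7 bits)
Total length = 8 + 9 + 12 + 7 = 36 bits.

Unary([7, 8, 11, 6]) = 111111101111111101111111111101111110 (36 bits)


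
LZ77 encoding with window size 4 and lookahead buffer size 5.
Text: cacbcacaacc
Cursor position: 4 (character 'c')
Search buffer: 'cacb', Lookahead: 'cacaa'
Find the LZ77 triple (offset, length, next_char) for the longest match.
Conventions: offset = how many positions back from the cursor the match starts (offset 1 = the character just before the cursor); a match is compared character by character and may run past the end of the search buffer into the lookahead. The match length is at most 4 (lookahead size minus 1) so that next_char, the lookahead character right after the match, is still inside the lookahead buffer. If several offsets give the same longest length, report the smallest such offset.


Try each offset into the search buffer:
  offset=1 (pos 3, char 'b'): match length 0
  offset=2 (pos 2, char 'c'): match length 1
  offset=3 (pos 1, char 'a'): match length 0
  offset=4 (pos 0, char 'c'): match length 3
Longest match has length 3 at offset 4.
next_char = character at position 4 + 3 = 7 -> 'a'

Best match: offset=4, length=3 (matching 'cac' starting at position 0)
LZ77 triple: (4, 3, 'a')


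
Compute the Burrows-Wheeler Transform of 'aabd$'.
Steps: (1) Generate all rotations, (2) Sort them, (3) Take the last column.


Rotations (sorted):
  0: $aabd -> last char: d
  1: aabd$ -> last char: $
  2: abd$a -> last char: a
  3: bd$aa -> last char: a
  4: d$aab -> last char: b


BWT = d$aab


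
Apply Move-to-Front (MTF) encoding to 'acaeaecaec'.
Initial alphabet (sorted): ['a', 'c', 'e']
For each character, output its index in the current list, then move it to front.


MTF encoding:
'a': index 0 in ['a', 'c', 'e'] -> ['a', 'c', 'e']
'c': index 1 in ['a', 'c', 'e'] -> ['c', 'a', 'e']
'a': index 1 in ['c', 'a', 'e'] -> ['a', 'c', 'e']
'e': index 2 in ['a', 'c', 'e'] -> ['e', 'a', 'c']
'a': index 1 in ['e', 'a', 'c'] -> ['a', 'e', 'c']
'e': index 1 in ['a', 'e', 'c'] -> ['e', 'a', 'c']
'c': index 2 in ['e', 'a', 'c'] -> ['c', 'e', 'a']
'a': index 2 in ['c', 'e', 'a'] -> ['a', 'c', 'e']
'e': index 2 in ['a', 'c', 'e'] -> ['e', 'a', 'c']
'c': index 2 in ['e', 'a', 'c'] -> ['c', 'e', 'a']


Output: [0, 1, 1, 2, 1, 1, 2, 2, 2, 2]


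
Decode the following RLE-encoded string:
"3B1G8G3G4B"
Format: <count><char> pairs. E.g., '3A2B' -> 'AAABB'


Expanding each <count><char> pair:
  3B -> 'BBB'
  1G -> 'G'
  8G -> 'GGGGGGGG'
  3G -> 'GGG'
  4B -> 'BBBB'

Decoded = BBBGGGGGGGGGGGGBBBB


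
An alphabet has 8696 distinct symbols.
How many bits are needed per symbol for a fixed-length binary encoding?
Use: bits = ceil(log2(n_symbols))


log2(8696) = 13.0861
Bracket: 2^13 = 8192 < 8696 <= 2^14 = 16384
So ceil(log2(8696)) = 14

bits = ceil(log2(8696)) = ceil(13.0861) = 14 bits


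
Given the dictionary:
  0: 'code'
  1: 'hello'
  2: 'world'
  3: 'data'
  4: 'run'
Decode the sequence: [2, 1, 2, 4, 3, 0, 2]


Look up each index in the dictionary:
  2 -> 'world'
  1 -> 'hello'
  2 -> 'world'
  4 -> 'run'
  3 -> 'data'
  0 -> 'code'
  2 -> 'world'

Decoded: "world hello world run data code world"


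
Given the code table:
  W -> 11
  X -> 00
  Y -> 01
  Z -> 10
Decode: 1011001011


Decoding:
10 -> Z
11 -> W
00 -> X
10 -> Z
11 -> W


Result: ZWXZW


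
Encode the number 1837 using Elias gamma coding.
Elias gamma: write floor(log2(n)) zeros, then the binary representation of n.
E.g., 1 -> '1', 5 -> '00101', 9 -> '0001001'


num_bits = floor(log2(1837)) + 1 = 11
leading_zeros = num_bits - 1 = 10
binary(1837) = 11100101101

Elias gamma(1837) = '0000000000' + '11100101101' = 000000000011100101101 (21 bits)


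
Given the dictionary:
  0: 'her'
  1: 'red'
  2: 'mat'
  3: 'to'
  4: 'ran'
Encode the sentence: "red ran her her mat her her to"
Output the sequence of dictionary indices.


Look up each word in the dictionary:
  'red' -> 1
  'ran' -> 4
  'her' -> 0
  'her' -> 0
  'mat' -> 2
  'her' -> 0
  'her' -> 0
  'to' -> 3

Encoded: [1, 4, 0, 0, 2, 0, 0, 3]


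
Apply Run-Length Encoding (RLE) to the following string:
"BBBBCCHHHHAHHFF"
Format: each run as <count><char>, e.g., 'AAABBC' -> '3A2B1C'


Scanning runs left to right:
  i=0: run of 'B' x 4 -> '4B'
  i=4: run of 'C' x 2 -> '2C'
  i=6: run of 'H' x 4 -> '4H'
  i=10: run of 'A' x 1 -> '1A'
  i=11: run of 'H' x 2 -> '2H'
  i=13: run of 'F' x 2 -> '2F'

RLE = 4B2C4H1A2H2F


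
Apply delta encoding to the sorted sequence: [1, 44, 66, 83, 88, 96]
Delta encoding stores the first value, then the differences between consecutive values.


First value: 1
Deltas:
  44 - 1 = 43
  66 - 44 = 22
  83 - 66 = 17
  88 - 83 = 5
  96 - 88 = 8


Delta encoded: [1, 43, 22, 17, 5, 8]


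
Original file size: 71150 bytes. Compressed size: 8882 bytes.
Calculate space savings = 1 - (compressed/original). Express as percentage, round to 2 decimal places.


ratio = compressed/original = 8882/71150 = 0.124835
savings = 1 - ratio = 1 - 0.124835 = 0.875165
as a percentage: 0.875165 * 100 = 87.52%

Space savings = 1 - 8882/71150 = 87.52%


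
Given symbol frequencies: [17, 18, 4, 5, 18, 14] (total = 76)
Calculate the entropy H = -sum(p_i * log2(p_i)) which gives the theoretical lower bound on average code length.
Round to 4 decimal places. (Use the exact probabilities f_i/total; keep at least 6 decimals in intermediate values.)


Per-symbol terms -p_i * log2(p_i) with p_i = f_i/76:
  p = 17/76 = 0.223684: log2(p) = -2.160465, -p*log2(p) = 0.483262
  p = 18/76 = 0.236842: log2(p) = -2.078003, -p*log2(p) = 0.492158
  p = 4/76 = 0.052632: log2(p) = -4.247928, -p*log2(p) = 0.223575
  p = 5/76 = 0.065789: log2(p) = -3.925999, -p*log2(p) = 0.258289
  p = 18/76 = 0.236842: log2(p) = -2.078003, -p*log2(p) = 0.492158
  p = 14/76 = 0.184211: log2(p) = -2.440573, -p*log2(p) = 0.449579
H = 0.483262 + 0.492158 + 0.223575 + 0.258289 + 0.492158 + 0.449579 = 2.399021

H = 2.399 bits/symbol


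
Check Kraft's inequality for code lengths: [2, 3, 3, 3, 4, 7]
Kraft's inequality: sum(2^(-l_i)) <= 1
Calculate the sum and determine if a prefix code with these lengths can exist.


Sum = 2^(-2) + 2^(-3) + 2^(-3) + 2^(-3) + 2^(-4) + 2^(-7)
    = 0.25 + 0.125 + 0.125 + 0.125 + 0.0625 + 0.0078125
    = 89/128 = 0.6953125
Since 0.6953125 <= 1, Kraft's inequality IS satisfied.
A prefix code with these lengths CAN exist.

Kraft sum = 0.6953125. Satisfied.


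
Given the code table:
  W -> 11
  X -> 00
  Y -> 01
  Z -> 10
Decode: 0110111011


Decoding:
01 -> Y
10 -> Z
11 -> W
10 -> Z
11 -> W


Result: YZWZW
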